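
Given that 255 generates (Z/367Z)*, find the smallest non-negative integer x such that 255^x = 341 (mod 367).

53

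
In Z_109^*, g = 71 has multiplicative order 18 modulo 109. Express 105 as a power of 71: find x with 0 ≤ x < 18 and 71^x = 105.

Successive powers of 71 modulo 109:
  71^0=1  71^1=71  71^2=27  71^3=64  71^4=75  71^5=93
  71^6=63  71^7=4  71^8=66  71^9=108  71^10=38  71^11=82
  71^12=45  71^13=34  71^14=16  71^15=46  71^16=105
So 71^16 ≡ 105 (mod 109), giving x = 16.

16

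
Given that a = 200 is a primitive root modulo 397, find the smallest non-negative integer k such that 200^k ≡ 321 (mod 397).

136

Baby-step giant-step with m = ceil(sqrt(396)) = 20.
Baby table (200^j mod 397 for j=0..19):
  0:1  1:200  2:300  3:53  4:278  5:20  6:30  7:45
  8:266  9:2  10:3  11:203  12:106  13:159  14:40  15:60
  16:90  17:135  18:4  19:6
Giant step factor: 200^(-20) ≡ 353 (mod 397).
Scan 321·353^i mod 397 for i = 0, 1, …:
  i=0: 321   i=1: 168   i=2: 151   i=3: 105
  i=4: 144   i=5: 16   i=6: 90
Match at i=6, j=16: k = 6·20 + 16 = 136.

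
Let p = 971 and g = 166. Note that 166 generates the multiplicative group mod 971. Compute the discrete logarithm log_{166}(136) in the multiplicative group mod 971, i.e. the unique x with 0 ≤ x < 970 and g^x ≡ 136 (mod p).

599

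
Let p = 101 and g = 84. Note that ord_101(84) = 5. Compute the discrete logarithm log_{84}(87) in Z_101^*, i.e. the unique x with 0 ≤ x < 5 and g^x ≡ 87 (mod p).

2

Successive powers of 84 modulo 101:
  84^0=1  84^1=84  84^2=87
So 84^2 ≡ 87 (mod 101), giving x = 2.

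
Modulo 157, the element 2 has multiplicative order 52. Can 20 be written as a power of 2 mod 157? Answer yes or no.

no

20 ∈ ⟨2⟩ iff 20^52 ≡ 1 (mod 157), since |⟨2⟩| = 52.
20^52 mod 157 = 12.
Since 12 ≠ 1, 20 does not lie in the subgroup.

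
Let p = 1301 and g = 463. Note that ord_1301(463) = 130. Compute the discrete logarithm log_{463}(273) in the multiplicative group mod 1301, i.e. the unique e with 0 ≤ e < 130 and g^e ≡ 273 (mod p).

Baby-step giant-step with m = ceil(sqrt(130)) = 12.
Baby table (463^j mod 1301 for j=0..11):
  0:1  1:463  2:1005  3:858  4:449  5:1028  6:1099  7:146
  8:1247  9:1018  10:372  11:504
Giant step factor: 463^(-12) ≡ 1290 (mod 1301).
Scan 273·1290^i mod 1301 for i = 0, 1, …:
  i=0: 273   i=1: 900   i=2: 508   i=3: 917
  i=4: 321   i=5: 372
Match at i=5, j=10: e = 5·12 + 10 = 70.

70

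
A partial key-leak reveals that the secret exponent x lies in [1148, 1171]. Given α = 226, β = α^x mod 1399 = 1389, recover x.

1153

Compute 226^1148 mod 1399 = 943, then multiply by 226 repeatedly:
  226^1148=943  226^1149=470  226^1150=1295  226^1151=279  226^1152=99
  226^1153=1389
Found 1389 at exponent 1153.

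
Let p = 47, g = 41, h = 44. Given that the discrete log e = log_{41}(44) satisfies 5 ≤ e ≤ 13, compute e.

9

Compute 41^5 mod 47 = 26, then multiply by 41 repeatedly:
  41^5=26  41^6=32  41^7=43  41^8=24  41^9=44
Found 44 at exponent 9.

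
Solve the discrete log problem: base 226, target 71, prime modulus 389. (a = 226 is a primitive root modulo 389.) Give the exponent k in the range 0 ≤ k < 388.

339

Baby-step giant-step with m = ceil(sqrt(388)) = 20.
Baby table (226^j mod 389 for j=0..19):
  0:1  1:226  2:117  3:379  4:74  5:386  6:100  7:38
  8:30  9:167  10:9  11:89  12:275  13:299  14:277  15:362
  16:122  17:342  18:270  19:336
Giant step factor: 226^(-20) ≡ 365 (mod 389).
Scan 71·365^i mod 389 for i = 0, 1, …:
  i=0: 71   i=1: 241   i=2: 51   i=3: 332
  i=4: 201   i=5: 233   i=6: 243   i=7: 3
  i=8: 317   i=9: 172     …   i=15: 375
  i=16: 336
Match at i=16, j=19: k = 16·20 + 19 = 339.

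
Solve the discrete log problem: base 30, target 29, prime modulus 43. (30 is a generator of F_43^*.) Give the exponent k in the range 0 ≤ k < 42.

19

Baby-step giant-step with m = ceil(sqrt(42)) = 7.
Baby table (30^j mod 43 for j=0..6):
  0:1  1:30  2:40  3:39  4:9  5:12  6:16
Giant step factor: 30^(-7) ≡ 37 (mod 43).
Scan 29·37^i mod 43 for i = 0, 1, …:
  i=0: 29   i=1: 41   i=2: 12
Match at i=2, j=5: k = 2·7 + 5 = 19.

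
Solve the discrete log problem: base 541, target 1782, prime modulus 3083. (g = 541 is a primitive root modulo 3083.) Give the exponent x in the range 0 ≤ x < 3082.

1136

Baby-step giant-step with m = ceil(sqrt(3082)) = 56.
Baby table (541^j mod 3083 for j=0..55):
  0:1  1:541  2:2879  3:624  4:1537  5:2190  6:918  7:275
  8:791  9:2477  10:2035  11:304  12:1065  13:2727  14:1633  15:1715
  16:2915  17:1602  18:359  19:3073  20:756  21:2040  22:3009  23:45
  24:2764  25:69  26:333  27:1339  28:2977  29:1231  30:43  31:1682
  32:477  33:2168  34:1348  35:1680  36:2478  37:2576  38:100  39:1689
  40:1181  41:740  42:2633  43:107  44:2393  45:2836  46:2025  47:1060
  48:22  49:2653  50:1678  51:1396  52:2984  53:1935  54:1698  55:2967
Giant step factor: 541^(-56) ≡ 391 (mod 3083).
Scan 1782·391^i mod 3083 for i = 0, 1, …:
  i=0: 1782   i=1: 4   i=2: 1564   i=3: 1090
  i=4: 736   i=5: 1057   i=6: 165   i=7: 2855
  i=8: 259   i=9: 2613     …   i=19: 2231
  i=20: 2915
Match at i=20, j=16: x = 20·56 + 16 = 1136.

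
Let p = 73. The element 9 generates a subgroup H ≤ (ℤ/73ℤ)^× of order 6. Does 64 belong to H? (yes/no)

yes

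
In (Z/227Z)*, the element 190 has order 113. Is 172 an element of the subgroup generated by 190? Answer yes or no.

yes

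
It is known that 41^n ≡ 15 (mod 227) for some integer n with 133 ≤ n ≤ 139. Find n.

Compute 41^133 mod 227 = 126, then multiply by 41 repeatedly:
  41^133=126  41^134=172  41^135=15
Found 15 at exponent 135.

135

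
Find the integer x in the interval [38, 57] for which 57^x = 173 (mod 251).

Compute 57^38 mod 251 = 103, then multiply by 57 repeatedly:
  57^38=103  57^39=98  57^40=64  57^41=134  57^42=108
  57^43=132  57^44=245  57^45=160  57^46=84  57^47=19
  57^48=79  57^49=236  57^50=149  57^51=210  57^52=173
Found 173 at exponent 52.

52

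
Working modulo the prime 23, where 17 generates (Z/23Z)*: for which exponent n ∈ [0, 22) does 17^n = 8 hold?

4

Successive powers of 17 modulo 23:
  17^0=1  17^1=17  17^2=13  17^3=14  17^4=8
So 17^4 ≡ 8 (mod 23), giving n = 4.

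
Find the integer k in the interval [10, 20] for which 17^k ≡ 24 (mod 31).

Compute 17^10 mod 31 = 25, then multiply by 17 repeatedly:
  17^10=25  17^11=22  17^12=2  17^13=3  17^14=20
  17^15=30  17^16=14  17^17=21  17^18=16  17^19=24
Found 24 at exponent 19.

19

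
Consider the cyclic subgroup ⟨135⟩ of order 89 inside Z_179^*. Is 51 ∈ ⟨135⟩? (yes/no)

51 ∈ ⟨135⟩ iff 51^89 ≡ 1 (mod 179), since |⟨135⟩| = 89.
51^89 mod 179 = 1.
Since 1 = 1, 51 lies in the subgroup.

yes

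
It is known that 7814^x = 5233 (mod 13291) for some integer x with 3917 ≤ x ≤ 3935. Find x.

3925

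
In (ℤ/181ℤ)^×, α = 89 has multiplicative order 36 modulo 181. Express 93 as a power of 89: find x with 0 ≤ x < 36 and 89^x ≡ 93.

11

Successive powers of 89 modulo 181:
  89^0=1  89^1=89  89^2=138  89^3=155  89^4=39  89^5=32
  89^6=133  89^7=72  89^8=73  89^9=162  89^10=119  89^11=93
So 89^11 ≡ 93 (mod 181), giving x = 11.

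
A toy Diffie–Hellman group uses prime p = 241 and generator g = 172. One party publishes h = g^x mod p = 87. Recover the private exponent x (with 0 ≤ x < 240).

144

Baby-step giant-step with m = ceil(sqrt(240)) = 16.
Baby table (172^j mod 241 for j=0..15):
  0:1  1:172  2:182  3:215  4:107  5:88  6:194  7:110
  8:122  9:17  10:32  11:202  12:40  13:132  14:50  15:165
Giant step factor: 172^(-16) ≡ 54 (mod 241).
Scan 87·54^i mod 241 for i = 0, 1, …:
  i=0: 87   i=1: 119   i=2: 160   i=3: 205
  i=4: 225   i=5: 100   i=6: 98   i=7: 231
  i=8: 183   i=9: 1
Match at i=9, j=0: x = 9·16 + 0 = 144.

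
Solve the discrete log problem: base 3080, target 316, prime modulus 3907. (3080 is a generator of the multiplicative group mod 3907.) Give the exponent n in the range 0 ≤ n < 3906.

869

Baby-step giant-step with m = ceil(sqrt(3906)) = 63.
Baby table (3080^j mod 3907 for j=0..62):
  0:1  1:3080  2:204  3:3200  4:2546  5:331  6:3660  7:1105
  8:403  9:2721  10:165  11:290  12:2404  13:555  14:2041  15:3824
  16:2222  17:2603  18:76  19:3567  20:3783  21:966  22:2053  23:1714
  24:763  25:1933  26:3279  27:3632  28:819  29:2505  30:2982  31:3110
  32:2743  33:1506  34:871  35:2478  36:1869  37:1509  38:2297  39:3090
  40:3655  41:1333  42:3290  43:2349  44:3063  45:2542  46:3639  47:2844
  48:26  49:1940  50:1397  51:1153  52:3684  53:792  54:1392  55:1381
  56:2664  57:420  58:383  59:3633  60:3899  61:2709  62:2275
Giant step factor: 3080^(-63) ≡ 3181 (mod 3907).
Scan 316·3181^i mod 3907 for i = 0, 1, …:
  i=0: 316   i=1: 1097   i=2: 606   i=3: 1535
  i=4: 2992   i=5: 100   i=6: 1633   i=7: 2170
  i=8: 3008   i=9: 205   i=10: 3543   i=11: 2495
  i=12: 1478   i=13: 1397
Match at i=13, j=50: n = 13·63 + 50 = 869.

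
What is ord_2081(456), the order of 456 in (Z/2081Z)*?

The order of 456 must divide p − 1 = 2080 = 2^5 · 5 · 13.
Divisors: 1, 2, 4, 5, 8, 10, 13, 16, 20, 26, 32, 40, 52, 65, 80, 104, 130, 160, 208, 260, 416, 520, 1040, 2080.
Check each in increasing order: 456^1 ≡ 456;  456^2 ≡ 1917;  456^4 ≡ 1924;  456^5 ≡ 1243;  456^8 ≡ 1758;  456^10 ≡ 947;  456^13 ≡ 144;  456^16 ≡ 279;  456^20 ≡ 1979;  456^26 ≡ 2007;  456^32 ≡ 844;  456^40 ≡ 2080;  456^52 ≡ 1314;  456^65 ≡ 1926;  456^80 ≡ 1.
Smallest exponent giving 1 is 80.

80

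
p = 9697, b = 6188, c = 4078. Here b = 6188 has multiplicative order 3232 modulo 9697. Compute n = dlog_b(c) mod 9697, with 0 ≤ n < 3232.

Baby-step giant-step with m = ceil(sqrt(3232)) = 57.
Baby table (6188^j mod 9697 for j=0..56):
  0:1  1:6188  2:7588  3:1670  4:6655  5:7678  6:5861  7:1088
  8:2826  9:3597  10:3621  11:6678  12:4547  13:5839  14:710  15:739
  16:5645  17:2666  18:2611  19:1666  20:1297  21:6417  22:8878  23:3559
  24:1205  25:9244  26:8966  27:5071  28:9553  29:1052  30:3089  31:1945
  32:1683  33:9523  34:9352  35:8177  36:330  37:5670  38:2214  39:8068
  40:4628  41:2823  42:4427  43:251  44:1668  45:3976  46:2199  47:2521
  48:7172  49:6864  50:1572  51:1445  52:1026  53:7050  54:8294  55:6748
  56:1342
Giant step factor: 6188^(-57) ≡ 7196 (mod 9697).
Scan 4078·7196^i mod 9697 for i = 0, 1, …:
  i=0: 4078   i=1: 2166   i=2: 3457   i=3: 3767
  i=4: 4217   i=5: 3619   i=6: 5879   i=7: 6970
  i=8: 3236   i=9: 3759     …   i=24: 8626
  i=25: 2199
Match at i=25, j=46: n = 25·57 + 46 = 1471.

1471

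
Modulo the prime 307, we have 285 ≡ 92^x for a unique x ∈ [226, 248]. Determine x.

Compute 92^226 mod 307 = 150, then multiply by 92 repeatedly:
  92^226=150  92^227=292  92^228=155  92^229=138  92^230=109
  92^231=204  92^232=41  92^233=88  92^234=114  92^235=50
  92^236=302  92^237=154  92^238=46  92^239=241  92^240=68
  92^241=116  92^242=234  92^243=38  92^244=119  92^245=203
  92^246=256  92^247=220  92^248=285
Found 285 at exponent 248.

248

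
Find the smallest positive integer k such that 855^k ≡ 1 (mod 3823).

The order of 855 must divide p − 1 = 3822 = 2 · 3 · 7^2 · 13.
Divisors: 1, 2, 3, 6, 7, 13, 14, 21, 26, 39, 42, 49, 78, 91, 98, 147, 182, 273, 294, 546, 637, 1274, 1911, 3822.
Check each in increasing order: 855^1 ≡ 855;  855^2 ≡ 832;  855^3 ≡ 282;  855^6 ≡ 3064;  855^7 ≡ 965;  855^13 ≡ 1581;  855^14 ≡ 2236;  855^21 ≡ 1568;  855^26 ≡ 3142;  855^39 ≡ 1425;  855^42 ≡ 435;  855^49 ≡ 3068;  855^78 ≡ 612;  855^91 ≡ 353;  855^98 ≡ 398;  855^147 ≡ 1527;  855^182 ≡ 2273;  855^273 ≡ 3362;  855^294 ≡ 3522;  855^546 ≡ 2256;  855^637 ≡ 1184;  855^1274 ≡ 2638;  855^1911 ≡ 1.
Smallest exponent giving 1 is 1911.

1911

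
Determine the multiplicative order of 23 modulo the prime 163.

The order of 23 must divide p − 1 = 162 = 2 · 3^4.
Divisors: 1, 2, 3, 6, 9, 18, 27, 54, 81, 162.
Check each in increasing order: 23^1 ≡ 23;  23^2 ≡ 40;  23^3 ≡ 105;  23^6 ≡ 104;  23^9 ≡ 162;  23^18 ≡ 1.
Smallest exponent giving 1 is 18.

18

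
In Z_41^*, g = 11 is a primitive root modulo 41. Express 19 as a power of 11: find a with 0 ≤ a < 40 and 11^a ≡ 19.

3

Successive powers of 11 modulo 41:
  11^0=1  11^1=11  11^2=39  11^3=19
So 11^3 ≡ 19 (mod 41), giving a = 3.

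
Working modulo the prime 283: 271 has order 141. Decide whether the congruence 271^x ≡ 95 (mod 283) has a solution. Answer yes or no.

yes

95 ∈ ⟨271⟩ iff 95^141 ≡ 1 (mod 283), since |⟨271⟩| = 141.
95^141 mod 283 = 1.
Since 1 = 1, 95 lies in the subgroup.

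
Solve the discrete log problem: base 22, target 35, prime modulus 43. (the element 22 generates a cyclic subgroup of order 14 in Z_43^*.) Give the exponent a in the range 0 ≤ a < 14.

4

Successive powers of 22 modulo 43:
  22^0=1  22^1=22  22^2=11  22^3=27  22^4=35
So 22^4 ≡ 35 (mod 43), giving a = 4.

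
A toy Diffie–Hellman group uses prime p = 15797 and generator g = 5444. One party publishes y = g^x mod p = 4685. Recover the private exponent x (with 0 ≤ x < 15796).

Baby-step giant-step with m = ceil(sqrt(15796)) = 126.
Baby table (5444^j mod 15797 for j=0..125):
  0:1  1:5444  2:1964  3:13244  4:2828  5:9354  6:9445  7:15142
  8:4302  9:8934  10:13530  11:11706  12:2366  13:5949  14:2506  15:9853
  16:8917  17:15764  18:9912  19:14173  20:5264  21:1458  22:7258  23:4255
  24:5818  25:207  26:5321  27:11623  28:8627  29:907  30:9044  31:12084
  32:6588  33:5882  34:1089  35:4641  36:6201  37:55  38:15074  39:13238
  40:1758  41:13367  42:8966  43:13971  44:11366  45:15452  46:1663  47:1691
  48:11950  49:3754  50:11255  51:11454  52:4817  53:728  54:13982  55:8062
  56:5462  57:5174  58:1205  59:4265  60:12867  61:4050  62:11385  63:8309
  64:7385  65:575  66:2494  67:7713  68:1146  69:14806  70:7570  71:12504
  72:2503  73:9318  74:3025  75:7626  76:1428  77:1908  78:8523  79:3423
  80:10149  81:9047  82:12619  83:12480  84:14020  85:9573  86:1109  87:2942
  88:13887  89:12183  90:8446  91:10754  92:1094  93:267  94:224  95:3087
  96:13417  97:12617  98:1592  99:10092  100:14679  101:11250  102:31  103:10794
  104:13493  105:15639  106:8683  107:5628  108:8449  109:11289  110:6986  111:8405
  112:8708  113:15352  114:10158  115:10652  116:14498  117:5300  118:7878  119:14774
  120:7129  121:12844  122:5214  123:13604  124:3840  125:5529
Giant step factor: 5444^(-126) ≡ 3691 (mod 15797).
Scan 4685·3691^i mod 15797 for i = 0, 1, …:
  i=0: 4685   i=1: 10417   i=2: 15046   i=3: 8331
  i=4: 8759   i=5: 8807   i=6: 12208   i=7: 6684
  i=8: 11527   i=9: 4836     …   i=102: 265
  i=103: 14498
Match at i=103, j=116: x = 103·126 + 116 = 13094.

13094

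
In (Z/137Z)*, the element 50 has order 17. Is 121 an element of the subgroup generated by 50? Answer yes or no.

no

121 ∈ ⟨50⟩ iff 121^17 ≡ 1 (mod 137), since |⟨50⟩| = 17.
121^17 mod 137 = 136.
Since 136 ≠ 1, 121 does not lie in the subgroup.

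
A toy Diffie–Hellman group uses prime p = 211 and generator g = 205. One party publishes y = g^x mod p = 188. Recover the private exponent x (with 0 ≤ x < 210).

84

Baby-step giant-step with m = ceil(sqrt(210)) = 15.
Baby table (205^j mod 211 for j=0..14):
  0:1  1:205  2:36  3:206  4:30  5:31  6:25  7:61
  8:56  9:86  10:117  11:142  12:203  13:48  14:134
Giant step factor: 205^(-15) ≡ 153 (mod 211).
Scan 188·153^i mod 211 for i = 0, 1, …:
  i=0: 188   i=1: 68   i=2: 65   i=3: 28
  i=4: 64   i=5: 86
Match at i=5, j=9: x = 5·15 + 9 = 84.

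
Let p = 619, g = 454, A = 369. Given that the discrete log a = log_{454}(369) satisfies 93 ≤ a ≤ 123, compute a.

98

Compute 454^93 mod 619 = 455, then multiply by 454 repeatedly:
  454^93=455  454^94=443  454^95=566  454^96=79  454^97=583
  454^98=369
Found 369 at exponent 98.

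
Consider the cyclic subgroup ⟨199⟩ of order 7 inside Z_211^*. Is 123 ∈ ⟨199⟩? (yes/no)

yes

123 ∈ ⟨199⟩ iff 123^7 ≡ 1 (mod 211), since |⟨199⟩| = 7.
123^7 mod 211 = 1.
Since 1 = 1, 123 lies in the subgroup.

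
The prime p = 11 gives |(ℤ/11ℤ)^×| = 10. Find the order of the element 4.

The order of 4 must divide p − 1 = 10 = 2 · 5.
Divisors: 1, 2, 5, 10.
Check each in increasing order: 4^1 ≡ 4;  4^2 ≡ 5;  4^5 ≡ 1.
Smallest exponent giving 1 is 5.

5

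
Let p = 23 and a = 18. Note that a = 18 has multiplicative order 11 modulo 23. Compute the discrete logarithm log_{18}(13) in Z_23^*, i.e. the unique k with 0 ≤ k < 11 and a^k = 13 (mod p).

3

Successive powers of 18 modulo 23:
  18^0=1  18^1=18  18^2=2  18^3=13
So 18^3 ≡ 13 (mod 23), giving k = 3.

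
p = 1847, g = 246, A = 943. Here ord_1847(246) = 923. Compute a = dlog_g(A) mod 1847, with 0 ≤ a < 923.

661

Baby-step giant-step with m = ceil(sqrt(923)) = 31.
Baby table (246^j mod 1847 for j=0..30):
  0:1  1:246  2:1412  3:116  4:831  5:1256  6:527  7:352
  8:1630  9:181  10:198  11:686  12:679  13:804  14:155  15:1190
  16:914  17:1357  18:1362  19:745  20:417  21:997  22:1458  23:350
  24:1138  25:1051  26:1813  27:871  28:14  29:1597  30:1298
Giant step factor: 246^(-31) ≡ 1466 (mod 1847).
Scan 943·1466^i mod 1847 for i = 0, 1, …:
  i=0: 943   i=1: 882   i=2: 112   i=3: 1656
  i=4: 738   i=5: 1413   i=6: 971   i=7: 1296
  i=8: 1220   i=9: 624     …   i=20: 174
  i=21: 198
Match at i=21, j=10: a = 21·31 + 10 = 661.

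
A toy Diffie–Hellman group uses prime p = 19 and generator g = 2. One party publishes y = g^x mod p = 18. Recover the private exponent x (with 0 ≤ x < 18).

9

Successive powers of 2 modulo 19:
  2^0=1  2^1=2  2^2=4  2^3=8  2^4=16  2^5=13
  2^6=7  2^7=14  2^8=9  2^9=18
So 2^9 ≡ 18 (mod 19), giving x = 9.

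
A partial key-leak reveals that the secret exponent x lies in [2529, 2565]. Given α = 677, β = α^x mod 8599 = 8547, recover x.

2542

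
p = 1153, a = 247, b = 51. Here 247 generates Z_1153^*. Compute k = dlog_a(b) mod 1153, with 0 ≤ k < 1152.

Baby-step giant-step with m = ceil(sqrt(1152)) = 34.
Baby table (247^j mod 1153 for j=0..33):
  0:1  1:247  2:1053  3:666  4:776  5:274  6:804  7:272
  8:310  9:472  10:131  11:73  12:736  13:771  14:192  15:151
  16:401  17:1042  18:255  19:723  20:1019  21:339  22:717  23:690
  24:939  25:180  26:646  27:448  28:1121  29:167  30:894  31:595
  32:534  33:456
Giant step factor: 247^(-34) ≡ 1067 (mod 1153).
Scan 51·1067^i mod 1153 for i = 0, 1, …:
  i=0: 51   i=1: 226   i=2: 165   i=3: 799
  i=4: 466   i=5: 279   i=6: 219   i=7: 767
  i=8: 912   i=9: 1125     …   i=31: 655
  i=32: 167
Match at i=32, j=29: k = 32·34 + 29 = 1117.

1117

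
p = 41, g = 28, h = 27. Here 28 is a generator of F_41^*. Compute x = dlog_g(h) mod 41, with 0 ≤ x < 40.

15

Successive powers of 28 modulo 41:
  28^0=1  28^1=28  28^2=5  28^3=17  28^4=25  28^5=3
  28^6=2  28^7=15  28^8=10  28^9=34  28^10=9  28^11=6
  28^12=4  28^13=30  28^14=20  28^15=27
So 28^15 ≡ 27 (mod 41), giving x = 15.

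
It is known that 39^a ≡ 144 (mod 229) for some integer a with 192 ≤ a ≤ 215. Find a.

Compute 39^192 mod 229 = 225, then multiply by 39 repeatedly:
  39^192=225  39^193=73  39^194=99  39^195=197  39^196=126
  39^197=105  39^198=202  39^199=92  39^200=153  39^201=13
  39^202=49  39^203=79  39^204=104  39^205=163  39^206=174
  39^207=145  39^208=159  39^209=18  39^210=15  39^211=127
  39^212=144
Found 144 at exponent 212.

212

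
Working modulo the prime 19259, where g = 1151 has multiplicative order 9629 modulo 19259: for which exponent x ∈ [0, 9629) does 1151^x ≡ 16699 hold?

4722

Baby-step giant-step with m = ceil(sqrt(9629)) = 99.
Baby table (1151^j mod 19259 for j=0..98):
  0:1  1:1151  2:15189  3:14626  4:2160  5:1749  6:10163  7:7400
  8:4922  9:3076  10:16079  11:18289  12:552  13:19064  14:6663  15:4031
  16:17521  17:2498  18:5607  19:1892  20:1425  21:3160  22:16468  23:3812
  24:15819  25:7914  26:18766  27:10327  28:3574  29:11507  30:13624  31:4398
  32:16240  33:11010  34:88  35:4993  36:7761  37:15994  38:16749  39:19099
  40:8430  41:15653  42:9438  43:1062  44:9045  45:10935  46:10058  47:2099
  48:8574  49:8066  50:1128  51:7975  52:11941  53:12424  54:9846  55:8454
  56:4759  57:8053  58:5424  59:3108  60:14393  61:3603  62:6368  63:11148
  64:4854  65:1844  66:3954  67:5930  68:7744  69:15686  70:8903  71:1565
  72:10228  73:5179  74:9998  75:10075  76:2407  77:16420  78:6341  79:18589
  80:18449  81:11381  82:3411  83:16484  84:2969  85:8476  86:10822  87:14808
  88:19052  89:12110  90:14353  91:15340  92:15096  93:3878  94:14749  95:8920
  96:1873  97:18074  98:3454
Giant step factor: 1151^(-99) ≡ 613 (mod 19259).
Scan 16699·613^i mod 19259 for i = 0, 1, …:
  i=0: 16699   i=1: 9958   i=2: 18410   i=3: 18815
  i=4: 16713   i=5: 18540   i=6: 2210   i=7: 6600
  i=8: 1410   i=9: 16934     …   i=46: 13598
  i=47: 15686
Match at i=47, j=69: x = 47·99 + 69 = 4722.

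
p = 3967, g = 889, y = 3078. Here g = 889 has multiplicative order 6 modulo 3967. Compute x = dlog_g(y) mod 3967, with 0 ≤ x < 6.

4

Successive powers of 889 modulo 3967:
  889^0=1  889^1=889  889^2=888  889^3=3966  889^4=3078
So 889^4 ≡ 3078 (mod 3967), giving x = 4.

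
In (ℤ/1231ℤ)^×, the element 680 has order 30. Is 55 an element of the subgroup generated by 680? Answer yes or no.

yes

55 ∈ ⟨680⟩ iff 55^30 ≡ 1 (mod 1231), since |⟨680⟩| = 30.
55^30 mod 1231 = 1.
Since 1 = 1, 55 lies in the subgroup.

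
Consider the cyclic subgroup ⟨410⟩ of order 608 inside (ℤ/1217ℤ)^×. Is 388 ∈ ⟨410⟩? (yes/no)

388 ∈ ⟨410⟩ iff 388^608 ≡ 1 (mod 1217), since |⟨410⟩| = 608.
388^608 mod 1217 = 1.
Since 1 = 1, 388 lies in the subgroup.

yes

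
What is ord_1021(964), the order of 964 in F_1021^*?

The order of 964 must divide p − 1 = 1020 = 2^2 · 3 · 5 · 17.
Divisors: 1, 2, 3, 4, 5, 6, 10, 12, 15, 17, 20, 30, 34, 51, 60, 68, 85, 102, 170, 204, 255, 340, 510, 1020.
Check each in increasing order: 964^1 ≡ 964;  964^2 ≡ 186;  964^3 ≡ 629;  964^4 ≡ 903;  964^5 ≡ 600;  964^6 ≡ 514;  964^10 ≡ 608;  964^12 ≡ 778;  964^15 ≡ 303;  964^17 ≡ 203;  964^20 ≡ 62;  964^30 ≡ 940;  964^34 ≡ 369;  964^51 ≡ 374;  964^60 ≡ 435;  964^68 ≡ 368;  964^85 ≡ 171;  964^102 ≡ 1020;  964^170 ≡ 653;  964^204 ≡ 1.
Smallest exponent giving 1 is 204.

204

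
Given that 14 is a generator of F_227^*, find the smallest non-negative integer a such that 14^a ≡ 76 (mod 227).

Baby-step giant-step with m = ceil(sqrt(226)) = 16.
Baby table (14^j mod 227 for j=0..15):
  0:1  1:14  2:196  3:20  4:53  5:61  6:173  7:152
  8:85  9:55  10:89  11:111  12:192  13:191  14:177  15:208
Giant step factor: 14^(-16) ≡ 64 (mod 227).
Scan 76·64^i mod 227 for i = 0, 1, …:
  i=0: 76   i=1: 97   i=2: 79   i=3: 62
  i=4: 109   i=5: 166   i=6: 182   i=7: 71
  i=8: 4   i=9: 29   i=10: 40   i=11: 63
  i=12: 173
Match at i=12, j=6: a = 12·16 + 6 = 198.

198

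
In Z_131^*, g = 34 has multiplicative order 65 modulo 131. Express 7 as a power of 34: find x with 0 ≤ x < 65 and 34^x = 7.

14

Baby-step giant-step with m = ceil(sqrt(65)) = 9.
Baby table (34^j mod 131 for j=0..8):
  0:1  1:34  2:108  3:4  4:5  5:39  6:16  7:20
  8:25
Giant step factor: 34^(-9) ≡ 43 (mod 131).
Scan 7·43^i mod 131 for i = 0, 1, …:
  i=0: 7   i=1: 39
Match at i=1, j=5: x = 1·9 + 5 = 14.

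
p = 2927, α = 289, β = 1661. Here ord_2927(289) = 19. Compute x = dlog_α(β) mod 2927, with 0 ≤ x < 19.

Successive powers of 289 modulo 2927:
  289^0=1  289^1=289  289^2=1565  289^3=1527  289^4=2253  289^5=1323
  289^6=1837  289^7=1106  289^8=591  289^9=1033  289^10=2910  289^11=941
  289^12=2665  289^13=384  289^14=2677  289^15=925  289^16=968  289^17=1687
  289^18=1661
So 289^18 ≡ 1661 (mod 2927), giving x = 18.

18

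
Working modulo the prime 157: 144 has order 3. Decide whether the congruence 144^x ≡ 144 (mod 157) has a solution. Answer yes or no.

yes

144 ∈ ⟨144⟩ iff 144^3 ≡ 1 (mod 157), since |⟨144⟩| = 3.
144^3 mod 157 = 1.
Since 1 = 1, 144 lies in the subgroup.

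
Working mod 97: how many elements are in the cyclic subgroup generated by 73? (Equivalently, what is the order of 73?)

24

The order of 73 must divide p − 1 = 96 = 2^5 · 3.
Divisors: 1, 2, 3, 4, 6, 8, 12, 16, 24, 32, 48, 96.
Check each in increasing order: 73^1 ≡ 73;  73^2 ≡ 91;  73^3 ≡ 47;  73^4 ≡ 36;  73^6 ≡ 75;  73^8 ≡ 35;  73^12 ≡ 96;  73^16 ≡ 61;  73^24 ≡ 1.
Smallest exponent giving 1 is 24.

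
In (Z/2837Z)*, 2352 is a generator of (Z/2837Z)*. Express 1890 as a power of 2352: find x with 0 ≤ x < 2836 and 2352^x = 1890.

Baby-step giant-step with m = ceil(sqrt(2836)) = 54.
Baby table (2352^j mod 2837 for j=0..53):
  0:1  1:2352  2:2591  3:156  4:939  5:1342  6:1640  7:1797
  8:2251  9:510  10:2306  11:2205  12:124  13:2274  14:703  15:2322
  16:119  17:1862  18:1933  19:1542  20:1098  21:826  22:2244  23:1068
  24:1191  25:1113  26:2062  27:1391  28:571  29:1091  30:1384  31:1129
  32:2813  33:292  34:230  35:1930  36:160  37:1836  38:358  39:2264
  40:2716  41:1945  42:1396  43:983  44:2698  45:2164  46:150  47:1012
  48:2818  49:704  50:1837  51:2710  52:2018  53:35
Giant step factor: 2352^(-54) ≡ 664 (mod 2837).
Scan 1890·664^i mod 2837 for i = 0, 1, …:
  i=0: 1890   i=1: 1006   i=2: 1289   i=3: 1959
  i=4: 1430   i=5: 1962   i=6: 585   i=7: 2608
  i=8: 1142   i=9: 809   i=10: 983
Match at i=10, j=43: x = 10·54 + 43 = 583.

583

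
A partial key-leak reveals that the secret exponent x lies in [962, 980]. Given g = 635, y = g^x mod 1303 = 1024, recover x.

Compute 635^962 mod 1303 = 1024, then multiply by 635 repeatedly:
  635^962=1024
Found 1024 at exponent 962.

962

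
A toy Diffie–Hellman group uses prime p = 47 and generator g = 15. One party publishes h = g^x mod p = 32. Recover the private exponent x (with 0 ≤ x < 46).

24

Successive powers of 15 modulo 47:
  15^0=1  15^1=15  15^2=37  15^3=38  15^4=6  15^5=43
  15^6=34  15^7=40  15^8=36  15^9=23  15^10=16  15^11=5
  15^12=28  15^13=44  15^14=2  15^15=30  15^16=27  15^17=29
  15^18=12  15^19=39  15^20=21  15^21=33  15^22=25  15^23=46
  15^24=32
So 15^24 ≡ 32 (mod 47), giving x = 24.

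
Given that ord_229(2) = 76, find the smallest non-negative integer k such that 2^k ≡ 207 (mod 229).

25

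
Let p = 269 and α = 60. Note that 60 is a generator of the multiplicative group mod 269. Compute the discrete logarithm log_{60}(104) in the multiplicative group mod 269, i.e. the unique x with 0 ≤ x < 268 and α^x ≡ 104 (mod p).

171

Baby-step giant-step with m = ceil(sqrt(268)) = 17.
Baby table (60^j mod 269 for j=0..16):
  0:1  1:60  2:103  3:262  4:118  5:86  6:49  7:250
  8:205  9:195  10:133  11:179  12:249  13:145  14:92  15:140
  16:61
Giant step factor: 60^(-17) ≡ 236 (mod 269).
Scan 104·236^i mod 269 for i = 0, 1, …:
  i=0: 104   i=1: 65   i=2: 7   i=3: 38
  i=4: 91   i=5: 225   i=6: 107   i=7: 235
  i=8: 46   i=9: 96   i=10: 60
Match at i=10, j=1: x = 10·17 + 1 = 171.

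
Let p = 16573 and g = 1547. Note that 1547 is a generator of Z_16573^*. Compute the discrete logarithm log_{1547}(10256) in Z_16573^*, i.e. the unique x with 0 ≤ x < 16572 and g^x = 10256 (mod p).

10934

Baby-step giant-step with m = ceil(sqrt(16572)) = 129.
Baby table (1547^j mod 16573 for j=0..128):
  0:1  1:1547  2:6697  3:2134  4:3271  5:5472  6:12954  7:3081
  8:9856  9:72  10:11946  11:1567  12:4491  13:3490  14:12805  15:4600
  16:6383  17:13566  18:5184  19:14889  20:13386  21:8465  22:2685  23:10445
  24:16313  25:12105  26:15518  27:8642  28:11336  29:2558  30:12852  31:11017
  32:6255  33:14426  34:9764  35:6905  36:9023  37:4115  38:1873  39:13829
  40:14293  41:2889  42:11146  43:6942  44:16543  45:3309  46:14539  47:2272
  48:1308  49:1570  50:9132  51:7008  52:2634  53:14413  54:6226  55:2709
  56:14427  57:11311  58:13602  59:11157  60:7386  61:7345  62:10210  63:801
  64:12745  65:11218  66:2315  67:1537  68:7800  69:1456  70:15077  71:5908
  72:7953  73:6125  74:12192  75:950  76:11226  77:14691  78:5394  79:8299
  80:11051  81:9134  82:10102  83:16028  84:2108  85:12768  86:13653  87:7189
  88:900  89:168  90:11301  91:14705  92:10479  93:2619  94:7781  95:5209
  96:3845  97:15081  98:12096  99:1595  100:14661  101:8703  102:6265  103:13323
  104:10442  105:11672  106:8587  107:9116  108:15402  109:11493  110:13415  111:3609
  112:14595  113:6039  114:11734  115:5063  116:10005  117:15126  118:15419  119:4646
  120:11253  121:6741  122:3910  123:16198  124:16503  125:7721  126:11827  127:16350
  128:3052
Giant step factor: 1547^(-129) ≡ 5744 (mod 16573).
Scan 10256·5744^i mod 16573 for i = 0, 1, …:
  i=0: 10256   i=1: 10022   i=2: 8339   i=3: 3246
  i=4: 399   i=5: 4782   i=6: 6347   i=7: 13141
  i=8: 8462   i=9: 13692     …   i=83: 12051
  i=84: 12096
Match at i=84, j=98: x = 84·129 + 98 = 10934.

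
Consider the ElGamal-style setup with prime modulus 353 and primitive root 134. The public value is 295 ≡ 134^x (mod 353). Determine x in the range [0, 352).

Baby-step giant-step with m = ceil(sqrt(352)) = 19.
Baby table (134^j mod 353 for j=0..18):
  0:1  1:134  2:306  3:56  4:91  5:192  6:312  7:154
  8:162  9:175  10:152  11:247  12:269  13:40  14:65  15:238
  16:122  17:110  18:267
Giant step factor: 134^(-19) ≡ 305 (mod 353).
Scan 295·305^i mod 353 for i = 0, 1, …:
  i=0: 295   i=1: 313   i=2: 155   i=3: 326
  i=4: 237   i=5: 273   i=6: 310   i=7: 299
  i=8: 121   i=9: 193   i=10: 267
Match at i=10, j=18: x = 10·19 + 18 = 208.

208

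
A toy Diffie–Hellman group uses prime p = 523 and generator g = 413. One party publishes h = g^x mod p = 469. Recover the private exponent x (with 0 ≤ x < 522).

515

Baby-step giant-step with m = ceil(sqrt(522)) = 23.
Baby table (413^j mod 523 for j=0..22):
  0:1  1:413  2:71  3:35  4:334  5:393  6:179  7:184
  8:157  9:512  10:164  11:265  12:138  13:510  14:384  15:123
  16:68  17:365  18:121  19:288  20:223  21:51  22:143
Giant step factor: 413^(-23) ≡ 353 (mod 523).
Scan 469·353^i mod 523 for i = 0, 1, …:
  i=0: 469   i=1: 289   i=2: 32   i=3: 313
  i=4: 136   i=5: 415   i=6: 55   i=7: 64
  i=8: 103   i=9: 272     …   i=21: 440
  i=22: 512
Match at i=22, j=9: x = 22·23 + 9 = 515.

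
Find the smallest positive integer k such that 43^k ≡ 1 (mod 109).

18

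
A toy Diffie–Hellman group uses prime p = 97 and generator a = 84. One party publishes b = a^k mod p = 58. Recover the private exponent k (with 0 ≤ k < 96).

Baby-step giant-step with m = ceil(sqrt(96)) = 10.
Baby table (84^j mod 97 for j=0..9):
  0:1  1:84  2:72  3:34  4:43  5:23  6:89  7:7
  8:6  9:19
Giant step factor: 84^(-10) ≡ 86 (mod 97).
Scan 58·86^i mod 97 for i = 0, 1, …:
  i=0: 58   i=1: 41   i=2: 34
Match at i=2, j=3: k = 2·10 + 3 = 23.

23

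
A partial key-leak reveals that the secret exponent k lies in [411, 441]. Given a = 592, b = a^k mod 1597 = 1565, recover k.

Compute 592^411 mod 1597 = 1038, then multiply by 592 repeatedly:
  592^411=1038  592^412=1248  592^413=1002  592^414=697  592^415=598
  592^416=1079  592^417=1565
Found 1565 at exponent 417.

417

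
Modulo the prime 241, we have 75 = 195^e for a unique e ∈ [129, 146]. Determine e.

134

Compute 195^129 mod 241 = 220, then multiply by 195 repeatedly:
  195^129=220  195^130=2  195^131=149  195^132=135  195^133=56
  195^134=75
Found 75 at exponent 134.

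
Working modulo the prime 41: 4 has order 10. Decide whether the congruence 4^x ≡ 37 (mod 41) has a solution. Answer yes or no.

yes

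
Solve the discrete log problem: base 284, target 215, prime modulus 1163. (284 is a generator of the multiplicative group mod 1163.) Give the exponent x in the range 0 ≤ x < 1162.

1037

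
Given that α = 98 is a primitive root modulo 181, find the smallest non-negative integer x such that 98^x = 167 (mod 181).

Baby-step giant-step with m = ceil(sqrt(180)) = 14.
Baby table (98^j mod 181 for j=0..13):
  0:1  1:98  2:11  3:173  4:121  5:93  6:64  7:118
  8:161  9:31  10:142  11:160  12:114  13:131
Giant step factor: 98^(-14) ≡ 167 (mod 181).
Scan 167·167^i mod 181 for i = 0, 1, …:
  i=0: 167   i=1: 15   i=2: 152   i=3: 44
  i=4: 108   i=5: 117   i=6: 172   i=7: 126
  i=8: 46   i=9: 80   i=10: 147   i=11: 114
Match at i=11, j=12: x = 11·14 + 12 = 166.

166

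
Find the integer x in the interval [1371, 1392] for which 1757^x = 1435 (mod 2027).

Compute 1757^1371 mod 2027 = 1090, then multiply by 1757 repeatedly:
  1757^1371=1090  1757^1372=1642  1757^1373=573  1757^1374=1369  1757^1375=1311
  1757^1376=755  1757^1377=877  1757^1378=369  1757^1379=1720  1757^1380=1810
  1757^1381=1834  1757^1382=1435
Found 1435 at exponent 1382.

1382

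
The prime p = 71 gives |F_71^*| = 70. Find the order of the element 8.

The order of 8 must divide p − 1 = 70 = 2 · 5 · 7.
Divisors: 1, 2, 5, 7, 10, 14, 35, 70.
Check each in increasing order: 8^1 ≡ 8;  8^2 ≡ 64;  8^5 ≡ 37;  8^7 ≡ 25;  8^10 ≡ 20;  8^14 ≡ 57;  8^35 ≡ 1.
Smallest exponent giving 1 is 35.

35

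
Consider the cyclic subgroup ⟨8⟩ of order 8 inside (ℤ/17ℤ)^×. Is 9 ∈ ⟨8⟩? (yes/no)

yes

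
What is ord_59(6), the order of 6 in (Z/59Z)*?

The order of 6 must divide p − 1 = 58 = 2 · 29.
Divisors: 1, 2, 29, 58.
Check each in increasing order: 6^1 ≡ 6;  6^2 ≡ 36;  6^29 ≡ 58;  6^58 ≡ 1.
Smallest exponent giving 1 is 58.

58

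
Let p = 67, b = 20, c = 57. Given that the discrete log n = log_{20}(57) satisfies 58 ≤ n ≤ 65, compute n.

65

Compute 20^58 mod 67 = 21, then multiply by 20 repeatedly:
  20^58=21  20^59=18  20^60=25  20^61=31  20^62=17
  20^63=5  20^64=33  20^65=57
Found 57 at exponent 65.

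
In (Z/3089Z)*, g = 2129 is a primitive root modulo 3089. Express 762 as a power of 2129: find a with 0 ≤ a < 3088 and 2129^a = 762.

1575

Baby-step giant-step with m = ceil(sqrt(3088)) = 56.
Baby table (2129^j mod 3089 for j=0..55):
  0:1  1:2129  2:1078  3:3024  4:620  5:977  6:1136  7:2946
  8:1364  9:296  10:28  11:921  12:2383  13:1269  14:1915  15:2644
  16:918  17:2174  18:1124  19:2110  20:784  21:1076  22:1855  23:1553
  24:1107  25:2985  26:992  27:2181  28:582  29:389  30:329  31:2327
  32:2516  33:238  34:106  35:177  36:3064  37:2377  38:851  39:1625
  40:3034  41:287  42:2490  43:486  44:2968  45:1867  46:2389  47:1687
  48:2205  49:2254  50:1549  51:1858  52:1762  53:1252  54:2790  55:2852
Giant step factor: 2129^(-56) ≡ 1672 (mod 3089).
Scan 762·1672^i mod 3089 for i = 0, 1, …:
  i=0: 762   i=1: 1396   i=2: 1917   i=3: 1931
  i=4: 627   i=5: 1173   i=6: 2830   i=7: 2501
  i=8: 2255   i=9: 1780     …   i=27: 1077
  i=28: 2946
Match at i=28, j=7: a = 28·56 + 7 = 1575.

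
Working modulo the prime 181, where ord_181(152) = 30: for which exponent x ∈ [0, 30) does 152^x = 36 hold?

23

Successive powers of 152 modulo 181:
  152^0=1  152^1=152  152^2=117  152^3=46  152^4=114  152^5=133
  152^6=125  152^7=176  152^8=145  152^9=139  152^10=132  152^11=154
  152^12=59  152^13=99  152^14=25  152^15=180  152^16=29  152^17=64
  152^18=135  152^19=67  152^20=48  152^21=56  152^22=5  152^23=36
So 152^23 ≡ 36 (mod 181), giving x = 23.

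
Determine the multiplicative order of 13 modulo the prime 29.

The order of 13 must divide p − 1 = 28 = 2^2 · 7.
Divisors: 1, 2, 4, 7, 14, 28.
Check each in increasing order: 13^1 ≡ 13;  13^2 ≡ 24;  13^4 ≡ 25;  13^7 ≡ 28;  13^14 ≡ 1.
Smallest exponent giving 1 is 14.

14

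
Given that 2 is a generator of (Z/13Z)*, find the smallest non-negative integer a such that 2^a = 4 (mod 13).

2

Successive powers of 2 modulo 13:
  2^0=1  2^1=2  2^2=4
So 2^2 ≡ 4 (mod 13), giving a = 2.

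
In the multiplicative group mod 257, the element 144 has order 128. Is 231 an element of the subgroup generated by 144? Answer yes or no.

yes

231 ∈ ⟨144⟩ iff 231^128 ≡ 1 (mod 257), since |⟨144⟩| = 128.
231^128 mod 257 = 1.
Since 1 = 1, 231 lies in the subgroup.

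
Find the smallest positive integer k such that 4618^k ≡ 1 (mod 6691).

The order of 4618 must divide p − 1 = 6690 = 2 · 3 · 5 · 223.
Divisors: 1, 2, 3, 5, 6, 10, 15, 30, 223, 446, 669, 1115, 1338, 2230, 3345, 6690.
Check each in increasing order: 4618^1 ≡ 4618;  4618^2 ≡ 1707;  4618^3 ≡ 928;  4618^5 ≡ 5020;  4618^6 ≡ 4736;  4618^10 ≡ 2094;  4618^15 ≡ 319;  4618^30 ≡ 1396;  4618^223 ≡ 2459;  4618^446 ≡ 4708;  4618^669 ≡ 1542;  4618^1115 ≡ 1.
Smallest exponent giving 1 is 1115.

1115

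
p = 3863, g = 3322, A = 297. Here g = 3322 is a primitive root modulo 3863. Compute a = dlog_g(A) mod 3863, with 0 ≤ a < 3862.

Baby-step giant-step with m = ceil(sqrt(3862)) = 63.
Baby table (3322^j mod 3863 for j=0..62):
  0:1  1:3322  2:2956  3:86  4:3693  5:3121  6:3533  7:832
  8:1859  9:2524  10:2018  11:1491  12:736  13:3576  14:747  15:1488
  16:2359  17:2434  18:489  19:1998  20:722  21:3424  22:1856  23:284
  24:876  25:1233  26:1246  27:1939  28:1737  29:2855  30:645  31:2588
  32:2161  33:1388  34:2377  35:422  36:3478  37:3546  38:1525  39:1657
  40:3642  41:3671  42:3434  43:309  44:2803  45:1736  46:3396  47:1552
  48:2502  49:2331  50:2130  51:2707  52:3453  53:1619  54:1022  55:3370
  56:166  57:2906  58:95  59:2687  60:2684  61:444  62:3165
Giant step factor: 3322^(-63) ≡ 3665 (mod 3863).
Scan 297·3665^i mod 3863 for i = 0, 1, …:
  i=0: 297   i=1: 3002   i=2: 506   i=3: 250
  i=4: 719   i=5: 569   i=6: 3228   i=7: 2114
  i=8: 2495   i=9: 454     …   i=44: 3543
  i=45: 1552
Match at i=45, j=47: a = 45·63 + 47 = 2882.

2882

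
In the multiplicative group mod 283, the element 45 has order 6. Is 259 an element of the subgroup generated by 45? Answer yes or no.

no

259 ∈ ⟨45⟩ iff 259^6 ≡ 1 (mod 283), since |⟨45⟩| = 6.
259^6 mod 283 = 151.
Since 151 ≠ 1, 259 does not lie in the subgroup.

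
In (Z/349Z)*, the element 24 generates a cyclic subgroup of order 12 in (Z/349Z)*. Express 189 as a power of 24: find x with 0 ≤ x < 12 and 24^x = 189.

Successive powers of 24 modulo 349:
  24^0=1  24^1=24  24^2=227  24^3=213  24^4=226  24^5=189
So 24^5 ≡ 189 (mod 349), giving x = 5.

5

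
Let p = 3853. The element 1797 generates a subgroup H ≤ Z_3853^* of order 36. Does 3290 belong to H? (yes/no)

no

3290 ∈ ⟨1797⟩ iff 3290^36 ≡ 1 (mod 3853), since |⟨1797⟩| = 36.
3290^36 mod 3853 = 3702.
Since 3702 ≠ 1, 3290 does not lie in the subgroup.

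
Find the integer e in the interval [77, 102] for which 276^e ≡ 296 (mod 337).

92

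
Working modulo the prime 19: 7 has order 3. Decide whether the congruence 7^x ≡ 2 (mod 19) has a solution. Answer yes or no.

no

⟨7⟩ has order 3; its elements mod 19 are {1, 7, 11}.
2 is not in this set.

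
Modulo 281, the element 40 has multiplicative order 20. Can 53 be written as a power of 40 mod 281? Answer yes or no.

53 ∈ ⟨40⟩ iff 53^20 ≡ 1 (mod 281), since |⟨40⟩| = 20.
53^20 mod 281 = 1.
Since 1 = 1, 53 lies in the subgroup.

yes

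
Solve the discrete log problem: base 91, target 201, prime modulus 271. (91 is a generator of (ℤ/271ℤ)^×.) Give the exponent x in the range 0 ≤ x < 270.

133

Baby-step giant-step with m = ceil(sqrt(270)) = 17.
Baby table (91^j mod 271 for j=0..16):
  0:1  1:91  2:151  3:191  4:37  5:115  6:167  7:21
  8:14  9:190  10:217  11:235  12:247  13:255  14:170  15:23
  16:196
Giant step factor: 91^(-17) ≡ 168 (mod 271).
Scan 201·168^i mod 271 for i = 0, 1, …:
  i=0: 201   i=1: 164   i=2: 181   i=3: 56
  i=4: 194   i=5: 72   i=6: 172   i=7: 170
Match at i=7, j=14: x = 7·17 + 14 = 133.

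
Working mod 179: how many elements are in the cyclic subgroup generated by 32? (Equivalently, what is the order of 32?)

178

The order of 32 must divide p − 1 = 178 = 2 · 89.
Divisors: 1, 2, 89, 178.
Check each in increasing order: 32^1 ≡ 32;  32^2 ≡ 129;  32^89 ≡ 178;  32^178 ≡ 1.
Smallest exponent giving 1 is 178.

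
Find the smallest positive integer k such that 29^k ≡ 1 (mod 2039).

1019

The order of 29 must divide p − 1 = 2038 = 2 · 1019.
Divisors: 1, 2, 1019, 2038.
Check each in increasing order: 29^1 ≡ 29;  29^2 ≡ 841;  29^1019 ≡ 1.
Smallest exponent giving 1 is 1019.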